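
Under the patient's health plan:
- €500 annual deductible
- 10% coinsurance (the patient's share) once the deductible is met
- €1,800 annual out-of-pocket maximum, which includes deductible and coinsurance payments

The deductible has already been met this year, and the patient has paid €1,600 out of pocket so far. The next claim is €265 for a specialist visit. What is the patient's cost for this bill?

The deductible is already satisfied, so the full bill goes to coinsurance.
10% of €265 = €26.50 falls to the patient.
Cumulative spending €1,600 + €26.50 = €1,626.50 stays under the €1,800 maximum.

€26.50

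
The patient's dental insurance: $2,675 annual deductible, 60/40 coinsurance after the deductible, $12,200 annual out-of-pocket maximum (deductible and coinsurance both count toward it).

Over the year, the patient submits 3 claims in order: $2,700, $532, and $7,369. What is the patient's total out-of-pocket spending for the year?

Claim 1 — $2,700: $2,675 finishes the deductible; $25 goes to coinsurance; 40% of $25 = $10. Patient owes $2,685 (running OOP $2,685).
Claim 2 — $532: deductible met; 40% of $532 = $212.80. Patient owes $212.80 (running OOP $2,897.80).
Claim 3 — $7,369: 40% coinsurance on $7,369 = $2,947.60. Patient owes $2,947.60 (running OOP $5,845.40).
Total paid by the patient: $2,685 + $212.80 + $2,947.60 = $5,845.40.

$5,845.40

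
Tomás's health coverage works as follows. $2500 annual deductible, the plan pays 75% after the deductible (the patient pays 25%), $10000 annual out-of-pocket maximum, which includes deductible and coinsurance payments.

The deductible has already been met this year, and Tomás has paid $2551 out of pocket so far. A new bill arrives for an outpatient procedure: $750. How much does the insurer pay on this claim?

With the deductible met, the entire $750 is subject to coinsurance.
Patient's 25% share of $750 is $187.50.
Year-to-date out-of-pocket becomes $2551 + $187.50 = $2738.50, still under the $10000 maximum, so no cap applies.
Insurer pays the balance: $750 − $187.50 = $562.50.

$562.50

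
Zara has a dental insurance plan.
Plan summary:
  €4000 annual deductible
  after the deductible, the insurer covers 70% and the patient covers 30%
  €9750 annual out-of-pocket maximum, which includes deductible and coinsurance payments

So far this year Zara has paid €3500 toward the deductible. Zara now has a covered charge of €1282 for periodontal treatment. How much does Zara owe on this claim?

€734.60

Remaining deductible: €4000 − €3500 = €500.
That leaves €1282 − €500 = €782 for coinsurance.
Coinsurance: €782 × 30% = €234.60.
So the patient owes €500 + €234.60 = €734.60 before any cap.
Total out-of-pocket so far would be €3500 + €734.60 = €4234.60, below the €9750 cap — no reduction.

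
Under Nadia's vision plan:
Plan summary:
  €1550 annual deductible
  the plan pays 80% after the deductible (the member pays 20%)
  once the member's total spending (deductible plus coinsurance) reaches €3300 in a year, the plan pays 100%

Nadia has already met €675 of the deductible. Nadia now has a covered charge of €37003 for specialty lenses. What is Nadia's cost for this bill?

Deductible still to meet: €1550 − €675 = €875.
That leaves €37003 − €875 = €36128 for coinsurance.
20% of €36128 = €7225.60 falls to the member.
Member responsibility before any cap: €875 + €7225.60 = €8100.60.
That would bring total out-of-pocket to €8775.60, past the €3300 cap. The member is capped at €3300 − €675 = €2625 on this claim.

€2625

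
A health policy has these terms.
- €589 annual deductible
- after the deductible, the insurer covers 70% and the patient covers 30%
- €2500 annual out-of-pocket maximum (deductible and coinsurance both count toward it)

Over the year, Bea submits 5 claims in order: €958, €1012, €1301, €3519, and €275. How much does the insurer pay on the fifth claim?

€224.30

Claim 1 — €958: deductible takes €589, €369 remains; patient's 30% is €110.70. Cost to patient: €699.70. OOP to date €699.70. Plan pays €958 − €699.70 = €258.30.
Claim 2 — €1012: 30% coinsurance on €1012 = €303.60. Cost to patient: €303.60. OOP to date €1003.30. Insurer: €1012 − €303.60 = €708.40.
Claim 3 — €1301: deductible already satisfied, so patient's share is 30% × €1301 = €390.30. Cost to patient: €390.30. OOP to date €1393.60. Plan pays €1301 − €390.30 = €910.70.
Claim 4 — €3519: deductible already satisfied, so patient's share is 30% × €3519 = €1055.70. Cost to patient: €1055.70. OOP to date €2449.30. Plan pays €3519 − €1055.70 = €2463.30.
Claim 5 — €275: 30% coinsurance on €275 = €82.50. Adding that to €2449.30 gives €2531.80, past the €2500 cap; patient pays only €2500 − €2449.30 = €50.70. Plan pays €275 − €50.70 = €224.30.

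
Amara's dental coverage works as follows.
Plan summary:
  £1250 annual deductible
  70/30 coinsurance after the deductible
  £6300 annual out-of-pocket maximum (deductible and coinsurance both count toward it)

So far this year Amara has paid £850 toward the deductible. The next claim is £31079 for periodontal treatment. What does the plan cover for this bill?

Deductible still to meet: £1250 − £850 = £400.
That leaves £31079 − £400 = £30679 for coinsurance.
Coinsurance: £30679 × 30% = £9203.70.
So the patient owes £400 + £9203.70 = £9603.70 before any cap.
Year-to-date out-of-pocket would reach £850 + £9603.70 = £10453.70, above the £6300 maximum, so the patient pays only £6300 − £850 = £5450.
The insurer covers the remainder: £31079 − £5450 = £25629.

£25629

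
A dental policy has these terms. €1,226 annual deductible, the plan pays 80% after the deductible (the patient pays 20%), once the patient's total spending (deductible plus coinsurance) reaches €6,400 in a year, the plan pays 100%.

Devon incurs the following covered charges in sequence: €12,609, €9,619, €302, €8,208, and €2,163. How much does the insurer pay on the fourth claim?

€7,294.80

Bill 1, €12,609: deductible takes €1,226, €11,383 remains; patient's 20% is €2,276.60. Patient pays €3,502.60; OOP now €3,502.60. Insurer: €12,609 − €3,502.60 = €9,106.40.
Bill 2, €9,619: deductible already satisfied, so patient's share is 20% × €9,619 = €1,923.80. Patient owes €1,923.80 (running OOP €5,426.40). Insurer: €9,619 − €1,923.80 = €7,695.20.
Bill 3, €302: 20% coinsurance on €302 = €60.40. Patient pays €60.40; OOP now €5,486.80. Insurer: €302 − €60.40 = €241.60.
Bill 4, €8,208: deductible met; 20% of €8,208 = €1,641.60. That would push OOP to €7,128.40, over the €6,400 cap, so patient pays €6,400 − €5,486.80 = €913.20. Insurer: €8,208 − €913.20 = €7,294.80.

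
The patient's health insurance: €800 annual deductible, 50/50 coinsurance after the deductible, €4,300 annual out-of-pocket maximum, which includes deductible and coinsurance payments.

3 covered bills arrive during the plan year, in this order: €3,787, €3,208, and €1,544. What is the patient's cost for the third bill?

Claim 1 (€3,787): deductible takes €800, €2,987 remains; patient's 50% is €1,493.50. Cost to patient: €2,293.50. OOP to date €2,293.50.
Claim 2 (€3,208): 50% coinsurance on €3,208 = €1,604. Patient owes €1,604 (running OOP €3,897.50).
Claim 3 (€1,544): deductible met; 50% of €1,544 = €772. OOP would hit €4,669.50 > €4,300, so the cap limits the patient to €4,300 − €3,897.50 = €402.50.

€402.50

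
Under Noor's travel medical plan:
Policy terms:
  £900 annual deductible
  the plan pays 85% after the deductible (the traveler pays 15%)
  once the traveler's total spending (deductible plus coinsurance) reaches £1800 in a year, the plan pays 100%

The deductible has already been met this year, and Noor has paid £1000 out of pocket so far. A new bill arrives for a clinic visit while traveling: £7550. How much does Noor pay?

With the deductible met, the entire £7550 is subject to coinsurance.
Coinsurance: £7550 × 15% = £1132.50.
That would bring total out-of-pocket to £2132.50, past the £1800 cap. The traveler is capped at £1800 − £1000 = £800 on this claim.

£800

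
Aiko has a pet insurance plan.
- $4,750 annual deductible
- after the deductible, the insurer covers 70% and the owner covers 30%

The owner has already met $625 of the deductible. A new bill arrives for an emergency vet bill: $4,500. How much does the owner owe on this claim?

$625 of the $4,750 deductible is already met, leaving $4,125.
That leaves $4,500 − $4,125 = $375 for coinsurance.
Owner's 30% share of $375 is $112.50.
Owner responsibility: $4,125 + $112.50 = $4,237.50.

$4,237.50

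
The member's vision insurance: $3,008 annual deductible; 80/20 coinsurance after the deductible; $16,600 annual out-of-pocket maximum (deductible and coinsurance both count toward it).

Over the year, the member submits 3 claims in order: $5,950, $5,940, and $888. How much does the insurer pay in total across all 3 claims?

$7,816

Claim 1 — $5,950: $3,008 finishes the deductible; $2,942 goes to coinsurance; coinsurance $2,942 × 20% = $588.40. Cost to member: $3,596.40. OOP to date $3,596.40. Insurer: $5,950 − $3,596.40 = $2,353.60.
Claim 2 — $5,940: deductible already satisfied, so member's share is 20% × $5,940 = $1,188. Member pays $1,188; OOP now $4,784.40. Plan pays $5,940 − $1,188 = $4,752.
Claim 3 — $888: 20% coinsurance on $888 = $177.60. Cost to member: $177.60. OOP to date $4,962. Plan pays $888 − $177.60 = $710.40.
Insurer total: $2,353.60 + $4,752 + $710.40 = $7,816.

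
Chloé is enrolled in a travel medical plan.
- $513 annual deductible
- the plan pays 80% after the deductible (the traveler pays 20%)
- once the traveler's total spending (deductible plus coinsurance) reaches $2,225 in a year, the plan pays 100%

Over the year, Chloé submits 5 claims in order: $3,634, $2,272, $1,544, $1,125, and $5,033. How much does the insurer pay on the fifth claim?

$4,933.40

#1 ($3,634): deductible takes $513, $3,121 remains; coinsurance $3,121 × 20% = $624.20. Traveler owes $1,137.20 (running OOP $1,137.20). Insurer: $3,634 − $1,137.20 = $2,496.80.
#2 ($2,272): deductible already satisfied, so traveler's share is 20% × $2,272 = $454.40. Traveler owes $454.40 (running OOP $1,591.60). Plan pays $2,272 − $454.40 = $1,817.60.
#3 ($1,544): deductible met; 20% of $1,544 = $308.80. Traveler pays $308.80; OOP now $1,900.40. Insurer: $1,544 − $308.80 = $1,235.20.
#4 ($1,125): 20% coinsurance on $1,125 = $225. Cost to traveler: $225. OOP to date $2,125.40. Insurer: $1,125 − $225 = $900.
#5 ($5,033): deductible met; 20% of $5,033 = $1,006.60. Adding that to $2,125.40 gives $3,132, past the $2,225 cap; traveler pays only $2,225 − $2,125.40 = $99.60. Plan pays $5,033 − $99.60 = $4,933.40.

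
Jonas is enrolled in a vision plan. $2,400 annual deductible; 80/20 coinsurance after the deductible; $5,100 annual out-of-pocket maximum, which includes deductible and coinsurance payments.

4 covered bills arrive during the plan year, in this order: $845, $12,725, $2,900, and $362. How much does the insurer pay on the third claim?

$2,434

#1 ($845): fully absorbed by the deductible. Member pays $845; OOP now $845. Plan pays $845 − $845 = $0.
#2 ($12,725): deductible takes $1,555, $11,170 remains; 20% of $11,170 = $2,234. Member owes $3,789 (running OOP $4,634). Plan pays $12,725 − $3,789 = $8,936.
#3 ($2,900): 20% coinsurance on $2,900 = $580. That would push OOP to $5,214, over the $5,100 cap, so member pays $5,100 − $4,634 = $466. Plan pays $2,900 − $466 = $2,434.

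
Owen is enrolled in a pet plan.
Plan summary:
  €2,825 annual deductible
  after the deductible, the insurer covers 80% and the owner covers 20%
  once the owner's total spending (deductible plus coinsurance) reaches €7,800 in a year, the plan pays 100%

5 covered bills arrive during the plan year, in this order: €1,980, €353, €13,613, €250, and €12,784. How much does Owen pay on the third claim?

Bill 1, €1,980: entire amount goes to the deductible. Cost to owner: €1,980. OOP to date €1,980.
Bill 2, €353: fully absorbed by the deductible. Cost to owner: €353. OOP to date €2,333.
Bill 3, €13,613: €492 to deductible, leaving €13,121; coinsurance €13,121 × 20% = €2,624.20. Cost to owner: €3,116.20. OOP to date €5,449.20.

€3,116.20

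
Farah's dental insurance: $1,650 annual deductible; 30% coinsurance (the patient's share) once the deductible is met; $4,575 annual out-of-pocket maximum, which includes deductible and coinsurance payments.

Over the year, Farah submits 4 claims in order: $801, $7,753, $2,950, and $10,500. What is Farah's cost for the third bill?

$853.80

#1 ($801): all of it applies to the deductible. Patient pays $801; OOP now $801.
#2 ($7,753): deductible takes $849, $6,904 remains; 30% of $6,904 = $2,071.20. Patient owes $2,920.20 (running OOP $3,721.20).
#3 ($2,950): 30% coinsurance on $2,950 = $885. That would push OOP to $4,606.20, over the $4,575 cap, so patient pays $4,575 − $3,721.20 = $853.80.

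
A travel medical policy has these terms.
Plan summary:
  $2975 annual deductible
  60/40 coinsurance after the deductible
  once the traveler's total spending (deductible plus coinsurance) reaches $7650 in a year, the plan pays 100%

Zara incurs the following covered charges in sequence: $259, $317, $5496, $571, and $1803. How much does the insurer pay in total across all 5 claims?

Claim 1 — $259: fully absorbed by the deductible. Traveler owes $259 (running OOP $259). Insurer: $259 − $259 = $0.
Claim 2 — $317: entire amount goes to the deductible. Traveler owes $317 (running OOP $576). Plan pays $317 − $317 = $0.
Claim 3 — $5496: deductible takes $2399, $3097 remains; 40% of $3097 = $1238.80. Traveler owes $3637.80 (running OOP $4213.80). Insurer: $5496 − $3637.80 = $1858.20.
Claim 4 — $571: 40% coinsurance on $571 = $228.40. Traveler owes $228.40 (running OOP $4442.20). Insurer: $571 − $228.40 = $342.60.
Claim 5 — $1803: deductible already satisfied, so traveler's share is 40% × $1803 = $721.20. Traveler owes $721.20 (running OOP $5163.40). Insurer: $1803 − $721.20 = $1081.80.
Insurer total: $0 + $0 + $1858.20 + $342.60 + $1081.80 = $3282.60.

$3282.60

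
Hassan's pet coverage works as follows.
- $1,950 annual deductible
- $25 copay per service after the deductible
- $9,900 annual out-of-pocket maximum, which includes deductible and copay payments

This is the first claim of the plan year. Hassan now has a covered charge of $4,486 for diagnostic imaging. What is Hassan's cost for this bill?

$1,975

The full $1,950 deductible is still open; $1,950 of this bill applies to it.
After the $1,950 deductible portion, $4,486 − $1,950 = $2,536 is subject to the copay.
Copay on this service: $25.
That puts the owner's cost at $1,950 + $25 = $1,975 before any cap.
Year-to-date out-of-pocket becomes $0 + $1,975 = $1,975, still under the $9,900 maximum, so no cap applies.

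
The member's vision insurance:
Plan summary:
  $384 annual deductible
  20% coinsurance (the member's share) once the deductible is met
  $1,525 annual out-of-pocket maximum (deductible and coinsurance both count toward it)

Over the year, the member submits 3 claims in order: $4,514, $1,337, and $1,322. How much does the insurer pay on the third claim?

Bill 1, $4,514: $384 to deductible, leaving $4,130; member's 20% is $826. Member pays $1,210; OOP now $1,210. Plan pays $4,514 − $1,210 = $3,304.
Bill 2, $1,337: 20% coinsurance on $1,337 = $267.40. Cost to member: $267.40. OOP to date $1,477.40. Insurer: $1,337 − $267.40 = $1,069.60.
Bill 3, $1,322: deductible already satisfied, so member's share is 20% × $1,322 = $264.40. OOP would hit $1,741.80 > $1,525, so the cap limits the member to $1,525 − $1,477.40 = $47.60. Insurer: $1,322 − $47.60 = $1,274.40.

$1,274.40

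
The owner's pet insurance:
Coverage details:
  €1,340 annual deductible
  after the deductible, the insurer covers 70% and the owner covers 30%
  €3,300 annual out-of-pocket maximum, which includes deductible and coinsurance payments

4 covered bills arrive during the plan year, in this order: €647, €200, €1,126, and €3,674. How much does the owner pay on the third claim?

Claim 1 — €647: all of it applies to the deductible. Cost to owner: €647. OOP to date €647.
Claim 2 — €200: fully absorbed by the deductible. Owner owes €200 (running OOP €847).
Claim 3 — €1,126: €493 to deductible, leaving €633; 30% of €633 = €189.90. Owner pays €682.90; OOP now €1,529.90.

€682.90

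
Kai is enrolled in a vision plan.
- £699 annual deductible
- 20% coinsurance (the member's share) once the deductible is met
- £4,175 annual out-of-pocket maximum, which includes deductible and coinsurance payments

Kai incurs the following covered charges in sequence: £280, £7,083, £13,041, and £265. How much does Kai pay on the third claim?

£2,143.20

Bill 1, £280: all of it applies to the deductible. Member owes £280 (running OOP £280).
Bill 2, £7,083: £419 finishes the deductible; £6,664 goes to coinsurance; member's 20% is £1,332.80. Cost to member: £1,751.80. OOP to date £2,031.80.
Bill 3, £13,041: deductible already satisfied, so member's share is 20% × £13,041 = £2,608.20. OOP would hit £4,640 > £4,175, so the cap limits the member to £4,175 − £2,031.80 = £2,143.20.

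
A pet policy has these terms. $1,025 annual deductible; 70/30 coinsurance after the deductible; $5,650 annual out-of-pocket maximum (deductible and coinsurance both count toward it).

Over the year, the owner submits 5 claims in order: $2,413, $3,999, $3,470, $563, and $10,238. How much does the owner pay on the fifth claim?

$1,799

Claim 1 — $2,413: $1,025 to deductible, leaving $1,388; owner's 30% is $416.40. Owner pays $1,441.40; OOP now $1,441.40.
Claim 2 — $3,999: 30% coinsurance on $3,999 = $1,199.70. Cost to owner: $1,199.70. OOP to date $2,641.10.
Claim 3 — $3,470: deductible already satisfied, so owner's share is 30% × $3,470 = $1,041. Cost to owner: $1,041. OOP to date $3,682.10.
Claim 4 — $563: deductible already satisfied, so owner's share is 30% × $563 = $168.90. Cost to owner: $168.90. OOP to date $3,851.
Claim 5 — $10,238: 30% coinsurance on $10,238 = $3,071.40. That would push OOP to $6,922.40, over the $5,650 cap, so owner pays $5,650 − $3,851 = $1,799.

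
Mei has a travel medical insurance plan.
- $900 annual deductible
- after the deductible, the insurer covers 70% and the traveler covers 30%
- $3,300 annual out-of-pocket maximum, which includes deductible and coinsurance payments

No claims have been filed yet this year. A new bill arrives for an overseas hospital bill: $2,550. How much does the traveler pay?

$1,395

Nothing has been paid toward the $900 deductible, so the first $900 of this charge is applied there.
That leaves $2,550 − $900 = $1,650 for coinsurance.
Coinsurance: $1,650 × 30% = $495.
Traveler responsibility before any cap: $900 + $495 = $1,395.
Year-to-date out-of-pocket becomes $0 + $1,395 = $1,395, still under the $3,300 maximum, so no cap applies.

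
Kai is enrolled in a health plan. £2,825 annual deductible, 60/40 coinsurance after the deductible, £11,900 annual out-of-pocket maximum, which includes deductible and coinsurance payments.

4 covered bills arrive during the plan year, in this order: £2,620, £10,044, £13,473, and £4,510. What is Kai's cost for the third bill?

£5,139.40

Bill 1, £2,620: entire amount goes to the deductible. Patient owes £2,620 (running OOP £2,620).
Bill 2, £10,044: deductible takes £205, £9,839 remains; 40% of £9,839 = £3,935.60. Patient pays £4,140.60; OOP now £6,760.60.
Bill 3, £13,473: 40% coinsurance on £13,473 = £5,389.20. That would push OOP to £12,149.80, over the £11,900 cap, so patient pays £11,900 − £6,760.60 = £5,139.40.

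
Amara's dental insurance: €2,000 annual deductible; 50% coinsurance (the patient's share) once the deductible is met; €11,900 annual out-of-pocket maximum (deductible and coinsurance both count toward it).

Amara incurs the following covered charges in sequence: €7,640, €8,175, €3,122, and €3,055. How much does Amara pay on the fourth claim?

€1,431.50

Claim 1 (€7,640): deductible takes €2,000, €5,640 remains; 50% of €5,640 = €2,820. Cost to patient: €4,820. OOP to date €4,820.
Claim 2 (€8,175): deductible already satisfied, so patient's share is 50% × €8,175 = €4,087.50. Patient owes €4,087.50 (running OOP €8,907.50).
Claim 3 (€3,122): deductible met; 50% of €3,122 = €1,561. Patient owes €1,561 (running OOP €10,468.50).
Claim 4 (€3,055): deductible met; 50% of €3,055 = €1,527.50. Adding that to €10,468.50 gives €11,996, past the €11,900 cap; patient pays only €11,900 − €10,468.50 = €1,431.50.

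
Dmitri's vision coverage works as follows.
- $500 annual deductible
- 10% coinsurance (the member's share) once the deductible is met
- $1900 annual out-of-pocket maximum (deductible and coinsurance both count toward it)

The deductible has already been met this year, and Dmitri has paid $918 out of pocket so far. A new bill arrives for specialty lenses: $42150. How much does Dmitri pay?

$982

The deductible is already satisfied, so the full bill goes to coinsurance.
Member's 10% share of $42150 is $4215.
Year-to-date out-of-pocket would reach $918 + $4215 = $5133, above the $1900 maximum, so the member pays only $1900 − $918 = $982.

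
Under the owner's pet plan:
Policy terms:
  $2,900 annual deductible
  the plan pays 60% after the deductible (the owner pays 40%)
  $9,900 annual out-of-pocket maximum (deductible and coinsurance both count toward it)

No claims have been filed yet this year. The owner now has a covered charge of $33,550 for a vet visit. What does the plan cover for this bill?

$23,650

Deductible not yet touched, so the first $2,900 of the bill goes to the deductible.
That leaves $33,550 − $2,900 = $30,650 for coinsurance.
Coinsurance: $30,650 × 40% = $12,260.
Owner responsibility before any cap: $2,900 + $12,260 = $15,160.
Adding $15,160 to the $0 already spent would give $15,160, which exceeds the $9,900 cap; the owner pays just $9,900 − $0 = $9,900.
Insurer pays the balance: $33,550 − $9,900 = $23,650.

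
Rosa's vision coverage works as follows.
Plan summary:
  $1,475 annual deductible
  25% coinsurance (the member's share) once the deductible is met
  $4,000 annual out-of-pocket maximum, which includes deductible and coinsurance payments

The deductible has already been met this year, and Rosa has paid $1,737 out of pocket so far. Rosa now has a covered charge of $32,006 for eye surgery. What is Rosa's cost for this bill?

The deductible is already satisfied, so the full bill goes to coinsurance.
Coinsurance: $32,006 × 25% = $8,001.50.
Year-to-date out-of-pocket would reach $1,737 + $8,001.50 = $9,738.50, above the $4,000 maximum, so the member pays only $4,000 − $1,737 = $2,263.

$2,263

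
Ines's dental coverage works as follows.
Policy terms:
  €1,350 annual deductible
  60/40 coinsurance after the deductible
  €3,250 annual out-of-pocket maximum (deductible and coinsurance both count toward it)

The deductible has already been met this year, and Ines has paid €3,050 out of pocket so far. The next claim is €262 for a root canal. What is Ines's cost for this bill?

€104.80

With the deductible met, the entire €262 is subject to coinsurance.
Patient's 40% share of €262 is €104.80.
Total out-of-pocket so far would be €3,050 + €104.80 = €3,154.80, below the €3,250 cap — no reduction.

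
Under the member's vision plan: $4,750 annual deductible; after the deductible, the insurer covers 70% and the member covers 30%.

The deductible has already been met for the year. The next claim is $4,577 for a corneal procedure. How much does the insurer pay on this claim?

$3,203.90

The deductible is already satisfied, so the full bill goes to coinsurance.
30% of $4,577 = $1,373.10 falls to the member.
The plan picks up $4,577 − $1,373.10 = $3,203.90.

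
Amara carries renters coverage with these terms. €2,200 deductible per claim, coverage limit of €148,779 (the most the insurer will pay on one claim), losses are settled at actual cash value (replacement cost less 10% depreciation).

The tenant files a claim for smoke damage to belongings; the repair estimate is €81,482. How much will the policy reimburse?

€71,133.80

Depreciate 10%: the covered value is €81,482 × 0.9 = €73,333.80.
Less the €2,200 deductible: €73,333.80 − €2,200 = €71,133.80.
€71,133.80 ≤ €148,779, so the limit doesn't bind; insurer pays €71,133.80.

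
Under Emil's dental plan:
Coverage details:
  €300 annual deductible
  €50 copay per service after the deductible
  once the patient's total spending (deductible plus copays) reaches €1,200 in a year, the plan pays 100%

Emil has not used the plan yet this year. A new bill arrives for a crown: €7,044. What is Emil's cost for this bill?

€350

Nothing has been paid toward the €300 deductible, so the first €300 of this charge is applied there.
After the €300 deductible portion, €7,044 − €300 = €6,744 is subject to the copay.
Copay on this service: €50.
That puts the patient's cost at €300 + €50 = €350 before any cap.
Year-to-date out-of-pocket becomes €0 + €350 = €350, still under the €1,200 maximum, so no cap applies.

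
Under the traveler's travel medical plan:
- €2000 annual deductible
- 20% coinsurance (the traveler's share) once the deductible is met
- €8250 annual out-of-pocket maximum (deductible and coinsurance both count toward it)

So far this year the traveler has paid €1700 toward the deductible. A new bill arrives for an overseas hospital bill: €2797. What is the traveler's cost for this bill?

Deductible still to meet: €2000 − €1700 = €300.
The remaining €2497 (= €2797 − €300) moves to coinsurance.
20% of €2497 = €499.40 falls to the traveler.
Traveler responsibility before any cap: €300 + €499.40 = €799.40.
Total out-of-pocket so far would be €1700 + €799.40 = €2499.40, below the €8250 cap — no reduction.

€799.40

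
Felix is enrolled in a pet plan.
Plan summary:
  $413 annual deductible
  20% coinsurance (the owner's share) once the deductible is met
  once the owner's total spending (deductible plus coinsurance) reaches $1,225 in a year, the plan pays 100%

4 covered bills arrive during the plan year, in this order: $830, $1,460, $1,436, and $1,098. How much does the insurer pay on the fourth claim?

$948.60

#1 ($830): $413 finishes the deductible; $417 goes to coinsurance; 20% of $417 = $83.40. Owner pays $496.40; OOP now $496.40. Plan pays $830 − $496.40 = $333.60.
#2 ($1,460): deductible met; 20% of $1,460 = $292. Owner pays $292; OOP now $788.40. Plan pays $1,460 − $292 = $1,168.
#3 ($1,436): deductible met; 20% of $1,436 = $287.20. Owner pays $287.20; OOP now $1,075.60. Plan pays $1,436 − $287.20 = $1,148.80.
#4 ($1,098): 20% coinsurance on $1,098 = $219.60. OOP would hit $1,295.20 > $1,225, so the cap limits the owner to $1,225 − $1,075.60 = $149.40. Insurer: $1,098 − $149.40 = $948.60.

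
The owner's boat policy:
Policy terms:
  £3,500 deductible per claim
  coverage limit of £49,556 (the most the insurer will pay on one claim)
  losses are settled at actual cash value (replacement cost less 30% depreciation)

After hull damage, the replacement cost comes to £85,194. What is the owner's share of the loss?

£35,638

Actual cash value after 30% depreciation: £85,194 × 70% = £59,635.80.
Subtract the deductible: £59,635.80 − £3,500 = £56,135.80.
The £49,556 per-incident cap binds; insurer pays £49,556.
Owner's share is the uncovered remainder: £85,194 − £49,556 = £35,638.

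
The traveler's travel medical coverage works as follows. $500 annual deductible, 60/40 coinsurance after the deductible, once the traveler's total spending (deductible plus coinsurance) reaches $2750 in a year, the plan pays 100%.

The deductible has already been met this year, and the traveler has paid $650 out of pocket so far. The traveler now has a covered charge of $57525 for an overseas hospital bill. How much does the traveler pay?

The deductible is already satisfied, so the full bill goes to coinsurance.
Traveler's 40% share of $57525 is $23010.
Year-to-date out-of-pocket would reach $650 + $23010 = $23660, above the $2750 maximum, so the traveler pays only $2750 − $650 = $2100.

$2100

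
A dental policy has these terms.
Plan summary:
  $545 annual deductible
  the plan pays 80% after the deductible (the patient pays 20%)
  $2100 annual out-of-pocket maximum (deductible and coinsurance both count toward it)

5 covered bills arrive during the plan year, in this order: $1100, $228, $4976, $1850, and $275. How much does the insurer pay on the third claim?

#1 ($1100): $545 finishes the deductible; $555 goes to coinsurance; patient's 20% is $111. Patient owes $656 (running OOP $656). Plan pays $1100 − $656 = $444.
#2 ($228): deductible met; 20% of $228 = $45.60. Cost to patient: $45.60. OOP to date $701.60. Insurer: $228 − $45.60 = $182.40.
#3 ($4976): deductible already satisfied, so patient's share is 20% × $4976 = $995.20. Patient pays $995.20; OOP now $1696.80. Plan pays $4976 − $995.20 = $3980.80.

$3980.80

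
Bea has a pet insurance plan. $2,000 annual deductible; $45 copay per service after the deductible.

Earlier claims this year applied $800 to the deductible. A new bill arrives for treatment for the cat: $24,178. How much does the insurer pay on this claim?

$800 of the $2,000 deductible is already met, leaving $1,200.
After the $1,200 deductible portion, $24,178 − $1,200 = $22,978 is subject to the copay.
Copay on this service: $45.
So the owner owes $1,200 + $45 = $1,245.
Insurer pays the balance: $24,178 − $1,245 = $22,933.

$22,933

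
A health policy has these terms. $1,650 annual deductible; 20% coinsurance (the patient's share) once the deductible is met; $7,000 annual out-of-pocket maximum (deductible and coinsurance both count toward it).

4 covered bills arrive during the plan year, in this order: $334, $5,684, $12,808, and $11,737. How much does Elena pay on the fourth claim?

Claim 1 — $334: fully absorbed by the deductible. Cost to patient: $334. OOP to date $334.
Claim 2 — $5,684: deductible takes $1,316, $4,368 remains; patient's 20% is $873.60. Patient owes $2,189.60 (running OOP $2,523.60).
Claim 3 — $12,808: deductible already satisfied, so patient's share is 20% × $12,808 = $2,561.60. Patient pays $2,561.60; OOP now $5,085.20.
Claim 4 — $11,737: 20% coinsurance on $11,737 = $2,347.40. OOP would hit $7,432.60 > $7,000, so the cap limits the patient to $7,000 − $5,085.20 = $1,914.80.

$1,914.80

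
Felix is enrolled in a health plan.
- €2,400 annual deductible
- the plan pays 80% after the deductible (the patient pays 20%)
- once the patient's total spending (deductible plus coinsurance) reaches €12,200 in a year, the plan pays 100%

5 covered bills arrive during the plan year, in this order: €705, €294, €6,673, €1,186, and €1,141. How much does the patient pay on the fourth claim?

Bill 1, €705: all of it applies to the deductible. Patient owes €705 (running OOP €705).
Bill 2, €294: fully absorbed by the deductible. Cost to patient: €294. OOP to date €999.
Bill 3, €6,673: €1,401 to deductible, leaving €5,272; 20% of €5,272 = €1,054.40. Patient owes €2,455.40 (running OOP €3,454.40).
Bill 4, €1,186: deductible already satisfied, so patient's share is 20% × €1,186 = €237.20. Cost to patient: €237.20. OOP to date €3,691.60.

€237.20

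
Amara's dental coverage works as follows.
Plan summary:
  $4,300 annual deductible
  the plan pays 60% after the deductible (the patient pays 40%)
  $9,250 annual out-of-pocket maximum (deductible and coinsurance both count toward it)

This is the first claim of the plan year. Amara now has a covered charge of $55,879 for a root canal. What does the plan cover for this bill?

The full $4,300 deductible is still open; $4,300 of this bill applies to it.
That leaves $55,879 − $4,300 = $51,579 for coinsurance.
Patient's 40% share of $51,579 is $20,631.60.
So the patient owes $4,300 + $20,631.60 = $24,931.60 before any cap.
That would bring total out-of-pocket to $24,931.60, past the $9,250 cap. The patient is capped at $9,250 − $0 = $9,250 on this claim.
The plan picks up $55,879 − $9,250 = $46,629.

$46,629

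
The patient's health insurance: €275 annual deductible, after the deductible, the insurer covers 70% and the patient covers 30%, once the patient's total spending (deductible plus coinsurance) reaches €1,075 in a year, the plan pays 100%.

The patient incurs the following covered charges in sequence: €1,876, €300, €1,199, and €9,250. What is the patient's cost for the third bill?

Claim 1 (€1,876): deductible takes €275, €1,601 remains; coinsurance €1,601 × 30% = €480.30. Patient owes €755.30 (running OOP €755.30).
Claim 2 (€300): deductible already satisfied, so patient's share is 30% × €300 = €90. Cost to patient: €90. OOP to date €845.30.
Claim 3 (€1,199): deductible already satisfied, so patient's share is 30% × €1,199 = €359.70. Adding that to €845.30 gives €1,205, past the €1,075 cap; patient pays only €1,075 − €845.30 = €229.70.

€229.70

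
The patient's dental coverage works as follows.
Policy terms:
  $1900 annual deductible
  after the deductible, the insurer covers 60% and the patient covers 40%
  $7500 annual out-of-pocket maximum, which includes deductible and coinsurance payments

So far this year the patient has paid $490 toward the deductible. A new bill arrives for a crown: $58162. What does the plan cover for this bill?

Remaining deductible: $1900 − $490 = $1410.
The remaining $56752 (= $58162 − $1410) moves to coinsurance.
40% of $56752 = $22700.80 falls to the patient.
Patient responsibility before any cap: $1410 + $22700.80 = $24110.80.
That would bring total out-of-pocket to $24600.80, past the $7500 cap. The patient is capped at $7500 − $490 = $7010 on this claim.
The insurer covers the remainder: $58162 − $7010 = $51152.

$51152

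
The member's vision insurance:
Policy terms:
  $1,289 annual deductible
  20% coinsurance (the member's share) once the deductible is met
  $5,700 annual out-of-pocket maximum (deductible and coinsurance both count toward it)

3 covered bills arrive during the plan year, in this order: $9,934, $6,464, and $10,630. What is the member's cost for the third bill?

$1,389.20

Claim 1 ($9,934): $1,289 finishes the deductible; $8,645 goes to coinsurance; coinsurance $8,645 × 20% = $1,729. Cost to member: $3,018. OOP to date $3,018.
Claim 2 ($6,464): deductible already satisfied, so member's share is 20% × $6,464 = $1,292.80. Member owes $1,292.80 (running OOP $4,310.80).
Claim 3 ($10,630): 20% coinsurance on $10,630 = $2,126. Adding that to $4,310.80 gives $6,436.80, past the $5,700 cap; member pays only $5,700 − $4,310.80 = $1,389.20.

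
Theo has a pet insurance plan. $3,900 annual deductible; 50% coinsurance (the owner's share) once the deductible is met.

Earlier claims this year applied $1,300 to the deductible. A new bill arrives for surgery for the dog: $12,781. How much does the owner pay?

$7,690.50

$1,300 of the $3,900 deductible is already met, leaving $2,600.
That leaves $12,781 − $2,600 = $10,181 for coinsurance.
50% of $10,181 = $5,090.50 falls to the owner.
So the owner owes $2,600 + $5,090.50 = $7,690.50.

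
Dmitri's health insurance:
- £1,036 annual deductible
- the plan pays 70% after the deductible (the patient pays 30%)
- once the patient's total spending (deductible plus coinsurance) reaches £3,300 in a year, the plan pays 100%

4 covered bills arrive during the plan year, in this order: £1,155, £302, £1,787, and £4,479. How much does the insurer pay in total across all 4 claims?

£4,680.90

Bill 1, £1,155: £1,036 to deductible, leaving £119; patient's 30% is £35.70. Patient pays £1,071.70; OOP now £1,071.70. Insurer: £1,155 − £1,071.70 = £83.30.
Bill 2, £302: deductible already satisfied, so patient's share is 30% × £302 = £90.60. Patient pays £90.60; OOP now £1,162.30. Insurer: £302 − £90.60 = £211.40.
Bill 3, £1,787: 30% coinsurance on £1,787 = £536.10. Patient pays £536.10; OOP now £1,698.40. Plan pays £1,787 − £536.10 = £1,250.90.
Bill 4, £4,479: 30% coinsurance on £4,479 = £1,343.70. Patient pays £1,343.70; OOP now £3,042.10. Plan pays £4,479 − £1,343.70 = £3,135.30.
Insurer total = bills − patient's total = £7,723 − £3,042.10 = £4,680.90.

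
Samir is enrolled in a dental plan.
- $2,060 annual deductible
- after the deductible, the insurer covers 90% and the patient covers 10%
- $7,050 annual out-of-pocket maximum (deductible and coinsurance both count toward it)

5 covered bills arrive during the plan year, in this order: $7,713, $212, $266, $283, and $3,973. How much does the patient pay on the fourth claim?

$28.30

Claim 1 ($7,713): $2,060 finishes the deductible; $5,653 goes to coinsurance; patient's 10% is $565.30. Cost to patient: $2,625.30. OOP to date $2,625.30.
Claim 2 ($212): deductible already satisfied, so patient's share is 10% × $212 = $21.20. Patient pays $21.20; OOP now $2,646.50.
Claim 3 ($266): 10% coinsurance on $266 = $26.60. Patient owes $26.60 (running OOP $2,673.10).
Claim 4 ($283): 10% coinsurance on $283 = $28.30. Patient owes $28.30 (running OOP $2,701.40).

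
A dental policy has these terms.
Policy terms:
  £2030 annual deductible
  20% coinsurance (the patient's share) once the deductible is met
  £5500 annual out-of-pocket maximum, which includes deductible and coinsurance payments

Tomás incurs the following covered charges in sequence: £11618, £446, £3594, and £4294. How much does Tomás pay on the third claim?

£718.80

Claim 1 (£11618): deductible takes £2030, £9588 remains; 20% of £9588 = £1917.60. Patient pays £3947.60; OOP now £3947.60.
Claim 2 (£446): deductible met; 20% of £446 = £89.20. Cost to patient: £89.20. OOP to date £4036.80.
Claim 3 (£3594): 20% coinsurance on £3594 = £718.80. Patient owes £718.80 (running OOP £4755.60).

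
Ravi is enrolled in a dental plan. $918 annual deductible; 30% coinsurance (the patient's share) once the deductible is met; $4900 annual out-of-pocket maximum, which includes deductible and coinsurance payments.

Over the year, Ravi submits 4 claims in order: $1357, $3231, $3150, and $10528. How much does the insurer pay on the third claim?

$2205

Claim 1 ($1357): deductible takes $918, $439 remains; patient's 30% is $131.70. Patient pays $1049.70; OOP now $1049.70. Insurer: $1357 − $1049.70 = $307.30.
Claim 2 ($3231): deductible already satisfied, so patient's share is 30% × $3231 = $969.30. Patient owes $969.30 (running OOP $2019). Plan pays $3231 − $969.30 = $2261.70.
Claim 3 ($3150): 30% coinsurance on $3150 = $945. Cost to patient: $945. OOP to date $2964. Insurer: $3150 − $945 = $2205.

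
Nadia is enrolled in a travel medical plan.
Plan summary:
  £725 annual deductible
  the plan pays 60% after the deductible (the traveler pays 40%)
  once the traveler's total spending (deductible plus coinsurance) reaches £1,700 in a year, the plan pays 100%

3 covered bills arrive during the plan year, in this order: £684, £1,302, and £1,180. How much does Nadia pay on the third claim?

£470.60

Claim 1 — £684: fully absorbed by the deductible. Traveler pays £684; OOP now £684.
Claim 2 — £1,302: deductible takes £41, £1,261 remains; 40% of £1,261 = £504.40. Traveler pays £545.40; OOP now £1,229.40.
Claim 3 — £1,180: 40% coinsurance on £1,180 = £472. Adding that to £1,229.40 gives £1,701.40, past the £1,700 cap; traveler pays only £1,700 − £1,229.40 = £470.60.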